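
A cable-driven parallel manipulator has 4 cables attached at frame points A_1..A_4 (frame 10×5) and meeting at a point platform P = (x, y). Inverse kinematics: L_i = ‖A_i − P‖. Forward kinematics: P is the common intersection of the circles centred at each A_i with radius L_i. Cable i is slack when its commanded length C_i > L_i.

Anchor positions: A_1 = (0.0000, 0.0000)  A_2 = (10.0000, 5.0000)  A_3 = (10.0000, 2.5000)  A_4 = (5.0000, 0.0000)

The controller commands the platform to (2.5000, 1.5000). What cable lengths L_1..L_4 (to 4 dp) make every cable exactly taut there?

(2.9155, 8.2765, 7.5664, 2.9155)

L_1: Δ = A_1−P = (-2.5000, -1.5000) → ‖Δ‖ = √8.5000 = 2.9155
L_2: Δ = A_2−P = (7.5000, 3.5000) → ‖Δ‖ = √68.5000 = 8.2765
L_3: Δ = A_3−P = (7.5000, 1.0000) → ‖Δ‖ = √57.2500 = 7.5664
L_4: Δ = A_4−P = (2.5000, -1.5000) → ‖Δ‖ = √8.5000 = 2.9155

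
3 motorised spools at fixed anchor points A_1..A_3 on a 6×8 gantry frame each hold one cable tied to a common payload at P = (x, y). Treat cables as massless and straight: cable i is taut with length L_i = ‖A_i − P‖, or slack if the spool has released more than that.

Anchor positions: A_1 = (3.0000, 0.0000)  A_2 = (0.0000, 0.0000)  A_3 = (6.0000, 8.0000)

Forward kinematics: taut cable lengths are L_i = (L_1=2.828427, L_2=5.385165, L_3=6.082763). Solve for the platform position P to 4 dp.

circle eqns → linear via eq_j − eq_1; set q_j = A_j·A_j − L_j²
q_1 = 9.0000+0.0000−8.0000 = 1.0000
6.0000·x + 0.0000·y = q_1−q_2 = 30.0000
-6.0000·x − 16.0000·y = q_1−q_3 = -62.0000
solve first two rows → x=5.0000, y=2.0000

(5.0000, 2.0000)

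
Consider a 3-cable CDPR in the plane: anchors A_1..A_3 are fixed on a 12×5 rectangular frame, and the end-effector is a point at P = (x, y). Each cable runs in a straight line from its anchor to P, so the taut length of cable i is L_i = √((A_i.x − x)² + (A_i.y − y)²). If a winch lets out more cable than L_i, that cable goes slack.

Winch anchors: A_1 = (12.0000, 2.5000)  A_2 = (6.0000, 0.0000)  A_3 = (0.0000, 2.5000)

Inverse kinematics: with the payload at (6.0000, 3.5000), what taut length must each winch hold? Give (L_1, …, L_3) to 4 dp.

(6.0828, 3.5000, 6.0828)

cable 1: Δx=6.0000, Δy=-1.0000; L_1 = √(Δx²+Δy²) = 6.0828
cable 2: Δx=0.0000, Δy=-3.5000; L_2 = √(Δx²+Δy²) = 3.5000
cable 3: Δx=-6.0000, Δy=-1.0000; L_3 = √(Δx²+Δy²) = 6.0828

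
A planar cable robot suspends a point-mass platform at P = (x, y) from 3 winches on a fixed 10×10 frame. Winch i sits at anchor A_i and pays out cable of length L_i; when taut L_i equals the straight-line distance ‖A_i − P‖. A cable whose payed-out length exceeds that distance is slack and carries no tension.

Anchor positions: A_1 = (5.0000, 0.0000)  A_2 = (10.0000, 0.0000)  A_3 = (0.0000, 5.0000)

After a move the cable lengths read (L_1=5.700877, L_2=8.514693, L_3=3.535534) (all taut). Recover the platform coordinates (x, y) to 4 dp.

(3.5000, 5.5000)

each cable: (A_i−P)·(A_i−P) = L_i²; let q_i = ‖A_i‖²−L_i²
q_1 = 25.0000+0.0000−32.5000 = -7.5000
row 1: -10.0000x + 0.0000y = -35.0000  (q_2=27.5000)
row 2: 10.0000x − 10.0000y = -20.0000  (q_3=12.5000)
Cramer on rows 1–2 → x = 3.5000, y = 5.5000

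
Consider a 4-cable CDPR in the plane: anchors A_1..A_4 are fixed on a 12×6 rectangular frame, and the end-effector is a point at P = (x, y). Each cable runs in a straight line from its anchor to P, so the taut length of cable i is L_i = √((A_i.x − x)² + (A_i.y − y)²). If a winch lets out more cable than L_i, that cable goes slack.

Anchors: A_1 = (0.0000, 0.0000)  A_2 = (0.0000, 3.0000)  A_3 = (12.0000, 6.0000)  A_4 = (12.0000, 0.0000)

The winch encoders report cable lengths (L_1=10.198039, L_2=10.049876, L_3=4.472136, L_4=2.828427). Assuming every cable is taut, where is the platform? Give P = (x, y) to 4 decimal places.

(10.0000, 2.0000)

circle eqns → linear via eq_j − eq_1; set c_j = A_j·A_j − L_j²
c_1 = 0.0000+0.0000−104.0000 = -104.0000
0.0000·x − 6.0000·y = c_1−c_2 = -12.0000
-24.0000·x − 12.0000·y = c_1−c_3 = -264.0000
-24.0000·x + 0.0000·y = c_1−c_4 = -240.0000
solve first two rows → x=10.0000, y=2.0000
check cable 4: ‖A_4−P‖² = 8.0000 ≈ L_4² = 8.0000 ✓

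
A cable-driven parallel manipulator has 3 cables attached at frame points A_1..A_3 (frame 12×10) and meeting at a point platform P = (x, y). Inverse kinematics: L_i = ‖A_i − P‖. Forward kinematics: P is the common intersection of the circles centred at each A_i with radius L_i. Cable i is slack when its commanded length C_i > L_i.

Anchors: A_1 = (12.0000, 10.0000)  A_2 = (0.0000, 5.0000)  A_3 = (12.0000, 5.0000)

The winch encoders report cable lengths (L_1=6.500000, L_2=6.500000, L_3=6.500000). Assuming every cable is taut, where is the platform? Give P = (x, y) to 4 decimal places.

circle eqns → linear via eq_j − eq_1; set k_j = A_j·A_j − L_j²
k_1 = 144.0000+100.0000−42.2500 = 201.7500
24.0000·x + 10.0000·y = k_1−k_2 = 219.0000
0.0000·x + 10.0000·y = k_1−k_3 = 75.0000
solve first two rows → x=6.0000, y=7.5000

(6.0000, 7.5000)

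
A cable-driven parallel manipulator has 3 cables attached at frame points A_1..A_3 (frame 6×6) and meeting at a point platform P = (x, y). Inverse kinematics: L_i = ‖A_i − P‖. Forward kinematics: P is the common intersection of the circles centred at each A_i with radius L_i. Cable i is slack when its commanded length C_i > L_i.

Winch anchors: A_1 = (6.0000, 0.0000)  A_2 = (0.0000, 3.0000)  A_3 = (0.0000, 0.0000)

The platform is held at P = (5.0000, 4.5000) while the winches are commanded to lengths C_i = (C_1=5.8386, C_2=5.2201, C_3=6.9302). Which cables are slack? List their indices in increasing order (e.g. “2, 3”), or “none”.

1, 3

cable 1: √((1.0000)²+(-4.5000)²)=4.6098, C_1=5.8386: slack
cable 2: √((-5.0000)²+(-1.5000)²)=5.2202, C_2=5.2201: taut
cable 3: √((-5.0000)²+(-4.5000)²)=6.7268, C_3=6.9302: slack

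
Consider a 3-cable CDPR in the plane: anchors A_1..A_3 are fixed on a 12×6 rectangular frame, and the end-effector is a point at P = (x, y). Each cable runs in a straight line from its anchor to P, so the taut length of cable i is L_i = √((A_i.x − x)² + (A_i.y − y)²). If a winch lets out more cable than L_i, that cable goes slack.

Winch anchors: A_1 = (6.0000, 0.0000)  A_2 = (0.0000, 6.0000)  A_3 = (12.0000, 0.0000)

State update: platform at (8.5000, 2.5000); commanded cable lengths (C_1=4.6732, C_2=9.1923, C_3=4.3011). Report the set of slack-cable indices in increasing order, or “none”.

i=1: geometric 3.5355 vs commanded 4.6732 ⇒ slack
i=2: geometric 9.1924 vs commanded 9.1923 ⇒ taut
i=3: geometric 4.3012 vs commanded 4.3011 ⇒ taut

1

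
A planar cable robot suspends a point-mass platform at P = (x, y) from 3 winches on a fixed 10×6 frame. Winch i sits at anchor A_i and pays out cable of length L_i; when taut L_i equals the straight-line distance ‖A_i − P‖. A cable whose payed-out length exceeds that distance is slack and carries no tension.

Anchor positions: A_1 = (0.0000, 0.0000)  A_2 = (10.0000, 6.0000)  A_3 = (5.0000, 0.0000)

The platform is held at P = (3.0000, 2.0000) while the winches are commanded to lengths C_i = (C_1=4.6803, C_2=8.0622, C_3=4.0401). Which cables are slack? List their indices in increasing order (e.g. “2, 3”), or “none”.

1, 3

cable 1: √((-3.0000)²+(-2.0000)²)=3.6056, C_1=4.6803: slack
cable 2: √((7.0000)²+(4.0000)²)=8.0623, C_2=8.0622: taut
cable 3: √((2.0000)²+(-2.0000)²)=2.8284, C_3=4.0401: slack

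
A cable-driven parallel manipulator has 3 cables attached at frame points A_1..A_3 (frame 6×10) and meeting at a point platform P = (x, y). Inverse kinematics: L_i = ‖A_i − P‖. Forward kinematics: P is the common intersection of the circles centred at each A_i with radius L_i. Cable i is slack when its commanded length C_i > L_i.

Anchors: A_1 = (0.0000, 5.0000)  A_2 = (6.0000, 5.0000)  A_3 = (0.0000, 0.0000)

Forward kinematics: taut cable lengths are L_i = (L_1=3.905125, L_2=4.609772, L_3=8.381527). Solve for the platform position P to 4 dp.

(2.5000, 8.0000)

each cable: (A_i−P)·(A_i−P) = L_i²; let k_i = ‖A_i‖²−L_i²
k_1 = 0.0000+25.0000−15.2500 = 9.7500
row 1: -12.0000x + 0.0000y = -30.0000  (k_2=39.7500)
row 2: 0.0000x + 10.0000y = 80.0000  (k_3=-70.2500)
Cramer on rows 1–2 → x = 2.5000, y = 8.0000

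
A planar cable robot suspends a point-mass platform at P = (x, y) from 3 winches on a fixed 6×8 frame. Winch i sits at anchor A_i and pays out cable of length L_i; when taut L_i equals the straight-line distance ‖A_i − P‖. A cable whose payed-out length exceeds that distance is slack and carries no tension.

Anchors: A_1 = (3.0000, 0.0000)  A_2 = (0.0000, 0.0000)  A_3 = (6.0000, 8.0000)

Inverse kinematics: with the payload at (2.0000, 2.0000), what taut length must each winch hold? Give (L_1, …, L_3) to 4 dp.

(2.2361, 2.8284, 7.2111)

L_1 = √((3.0000−2.0000)² + (0.0000−2.0000)²) = 2.2361
L_2 = √((0.0000−2.0000)² + (0.0000−2.0000)²) = 2.8284
L_3 = √((6.0000−2.0000)² + (8.0000−2.0000)²) = 7.2111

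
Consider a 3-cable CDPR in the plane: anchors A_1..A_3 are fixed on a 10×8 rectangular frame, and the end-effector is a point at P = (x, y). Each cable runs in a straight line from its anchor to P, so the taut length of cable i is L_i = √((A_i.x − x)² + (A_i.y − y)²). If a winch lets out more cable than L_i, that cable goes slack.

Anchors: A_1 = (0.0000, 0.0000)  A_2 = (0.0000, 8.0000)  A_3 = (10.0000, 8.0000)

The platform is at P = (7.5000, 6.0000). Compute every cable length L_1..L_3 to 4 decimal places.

(9.6047, 7.7621, 3.2016)

L_1: Δ = A_1−P = (-7.5000, -6.0000) → ‖Δ‖ = √92.2500 = 9.6047
L_2: Δ = A_2−P = (-7.5000, 2.0000) → ‖Δ‖ = √60.2500 = 7.7621
L_3: Δ = A_3−P = (2.5000, 2.0000) → ‖Δ‖ = √10.2500 = 3.2016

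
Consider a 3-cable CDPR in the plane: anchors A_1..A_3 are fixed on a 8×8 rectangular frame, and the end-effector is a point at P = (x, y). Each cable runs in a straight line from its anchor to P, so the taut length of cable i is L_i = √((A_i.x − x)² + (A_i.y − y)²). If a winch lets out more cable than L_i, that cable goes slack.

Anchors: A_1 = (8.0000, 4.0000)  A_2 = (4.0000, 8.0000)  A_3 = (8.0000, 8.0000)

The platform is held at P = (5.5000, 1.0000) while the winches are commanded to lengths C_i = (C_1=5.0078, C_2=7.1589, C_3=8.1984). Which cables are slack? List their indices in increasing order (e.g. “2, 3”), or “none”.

i=1: geometric 3.9051 vs commanded 5.0078 ⇒ slack
i=2: geometric 7.1589 vs commanded 7.1589 ⇒ taut
i=3: geometric 7.4330 vs commanded 8.1984 ⇒ slack

1, 3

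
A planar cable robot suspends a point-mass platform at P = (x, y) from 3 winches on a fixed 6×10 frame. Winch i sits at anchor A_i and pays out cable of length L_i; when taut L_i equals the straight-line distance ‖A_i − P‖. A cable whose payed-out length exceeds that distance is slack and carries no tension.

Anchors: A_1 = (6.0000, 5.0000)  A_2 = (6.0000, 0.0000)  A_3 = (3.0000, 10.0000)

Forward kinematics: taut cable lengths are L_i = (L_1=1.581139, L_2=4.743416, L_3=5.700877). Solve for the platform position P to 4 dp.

(4.5000, 4.5000)

each cable: (A_i−P)·(A_i−P) = L_i²; let q_i = ‖A_i‖²−L_i²
q_1 = 36.0000+25.0000−2.5000 = 58.5000
row 1: 0.0000x + 10.0000y = 45.0000  (q_2=13.5000)
row 2: 6.0000x − 10.0000y = -18.0000  (q_3=76.5000)
Cramer on rows 1–2 → x = 4.5000, y = 4.5000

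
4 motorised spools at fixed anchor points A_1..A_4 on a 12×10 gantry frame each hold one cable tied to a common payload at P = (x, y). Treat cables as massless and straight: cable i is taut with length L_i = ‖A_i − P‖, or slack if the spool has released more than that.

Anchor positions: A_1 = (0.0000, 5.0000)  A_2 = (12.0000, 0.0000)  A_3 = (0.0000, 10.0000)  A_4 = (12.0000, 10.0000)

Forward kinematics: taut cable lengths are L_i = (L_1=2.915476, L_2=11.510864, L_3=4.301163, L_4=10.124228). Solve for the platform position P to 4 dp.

each cable: (A_i−P)·(A_i−P) = L_i²; let q_i = ‖A_i‖²−L_i²
q_1 = 0.0000+25.0000−8.5000 = 16.5000
row 1: -24.0000x + 10.0000y = 5.0000  (q_2=11.5000)
row 2: 0.0000x − 10.0000y = -65.0000  (q_3=81.5000)
row 3: -24.0000x − 10.0000y = -125.0000  (q_4=141.5000)
Cramer on rows 1–2 → x = 2.5000, y = 6.5000
check cable 4: ‖A_4−P‖² = 102.5000 ≈ L_4² = 102.5000 ✓

(2.5000, 6.5000)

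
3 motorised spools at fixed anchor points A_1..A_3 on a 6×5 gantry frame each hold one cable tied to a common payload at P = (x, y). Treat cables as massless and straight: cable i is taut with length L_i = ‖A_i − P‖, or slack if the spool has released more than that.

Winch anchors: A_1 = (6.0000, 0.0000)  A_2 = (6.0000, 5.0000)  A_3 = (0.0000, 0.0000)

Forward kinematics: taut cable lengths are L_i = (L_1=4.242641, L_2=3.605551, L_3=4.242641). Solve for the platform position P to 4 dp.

(3.0000, 3.0000)

circle eqns → linear via eq_j − eq_1; set c_j = A_j·A_j − L_j²
c_1 = 36.0000+0.0000−18.0000 = 18.0000
0.0000·x − 10.0000·y = c_1−c_2 = -30.0000
12.0000·x + 0.0000·y = c_1−c_3 = 36.0000
solve first two rows → x=3.0000, y=3.0000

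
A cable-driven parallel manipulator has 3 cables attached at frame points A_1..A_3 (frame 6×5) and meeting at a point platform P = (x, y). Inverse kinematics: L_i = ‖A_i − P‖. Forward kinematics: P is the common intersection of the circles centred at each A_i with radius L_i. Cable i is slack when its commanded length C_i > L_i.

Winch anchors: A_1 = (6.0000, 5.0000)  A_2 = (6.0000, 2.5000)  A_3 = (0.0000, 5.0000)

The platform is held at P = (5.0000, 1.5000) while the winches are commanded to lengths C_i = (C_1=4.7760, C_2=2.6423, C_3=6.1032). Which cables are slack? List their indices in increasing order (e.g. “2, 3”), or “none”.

cable 1: L_1 = ‖A_1−P‖ = 3.6401;  C_1 = 4.7760 → slack
cable 2: L_2 = ‖A_2−P‖ = 1.4142;  C_2 = 2.6423 → slack
cable 3: L_3 = ‖A_3−P‖ = 6.1033;  C_3 = 6.1032 → taut

1, 2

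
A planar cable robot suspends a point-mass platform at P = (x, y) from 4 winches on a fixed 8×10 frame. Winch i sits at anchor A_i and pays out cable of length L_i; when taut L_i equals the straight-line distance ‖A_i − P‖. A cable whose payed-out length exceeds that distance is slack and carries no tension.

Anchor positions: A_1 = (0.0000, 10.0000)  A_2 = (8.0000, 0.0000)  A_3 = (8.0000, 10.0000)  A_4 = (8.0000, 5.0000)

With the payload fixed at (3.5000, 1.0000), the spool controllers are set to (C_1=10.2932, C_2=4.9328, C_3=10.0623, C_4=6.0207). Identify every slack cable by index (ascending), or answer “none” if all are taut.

1, 2

cable 1: √((-3.5000)²+(9.0000)²)=9.6566, C_1=10.2932: slack
cable 2: √((4.5000)²+(-1.0000)²)=4.6098, C_2=4.9328: slack
cable 3: √((4.5000)²+(9.0000)²)=10.0623, C_3=10.0623: taut
cable 4: √((4.5000)²+(4.0000)²)=6.0208, C_4=6.0207: taut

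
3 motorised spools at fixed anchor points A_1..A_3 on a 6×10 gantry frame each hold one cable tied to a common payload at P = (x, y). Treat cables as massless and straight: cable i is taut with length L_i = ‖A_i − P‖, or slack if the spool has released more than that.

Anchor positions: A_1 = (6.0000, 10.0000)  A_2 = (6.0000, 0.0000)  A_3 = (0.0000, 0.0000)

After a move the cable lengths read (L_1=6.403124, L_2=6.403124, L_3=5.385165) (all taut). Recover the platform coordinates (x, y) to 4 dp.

(2.0000, 5.0000)

expand ‖A_i−P‖²=L_i² and subtract eq 1 (k_i ≔ ‖A_i‖²−L_i²)
k_1 = 36.0000+100.0000−41.0000 = 95.0000
eq1−eq2 → [0.0000  20.0000]·P = 100.0000
eq1−eq3 → [12.0000  20.0000]·P = 124.0000
2×2 solve → P = (2.0000, 5.0000)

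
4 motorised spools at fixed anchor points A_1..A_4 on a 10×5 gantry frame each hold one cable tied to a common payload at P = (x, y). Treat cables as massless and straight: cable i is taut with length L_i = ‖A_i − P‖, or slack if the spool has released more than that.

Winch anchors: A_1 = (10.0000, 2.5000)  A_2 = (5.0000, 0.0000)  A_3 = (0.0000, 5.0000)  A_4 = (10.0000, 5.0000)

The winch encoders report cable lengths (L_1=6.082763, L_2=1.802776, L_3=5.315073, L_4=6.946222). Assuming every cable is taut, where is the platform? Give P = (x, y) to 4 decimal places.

circle eqns → linear via eq_j − eq_1; set k_j = A_j·A_j − L_j²
k_1 = 100.0000+6.2500−37.0000 = 69.2500
10.0000·x + 5.0000·y = k_1−k_2 = 47.5000
20.0000·x − 5.0000·y = k_1−k_3 = 72.5000
0.0000·x − 5.0000·y = k_1−k_4 = -7.5000
solve first two rows → x=4.0000, y=1.5000
check cable 4: ‖A_4−P‖² = 48.2500 ≈ L_4² = 48.2500 ✓

(4.0000, 1.5000)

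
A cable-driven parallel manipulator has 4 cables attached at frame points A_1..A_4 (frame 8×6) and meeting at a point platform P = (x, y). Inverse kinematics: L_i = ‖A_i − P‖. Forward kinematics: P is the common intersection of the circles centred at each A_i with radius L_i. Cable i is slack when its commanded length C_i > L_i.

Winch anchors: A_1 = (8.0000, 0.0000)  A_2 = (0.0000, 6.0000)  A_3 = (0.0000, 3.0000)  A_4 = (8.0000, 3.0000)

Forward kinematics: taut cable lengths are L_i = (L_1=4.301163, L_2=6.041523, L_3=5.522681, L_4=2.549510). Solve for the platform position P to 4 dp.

expand ‖A_i−P‖²=L_i² and subtract eq 1 (k_i ≔ ‖A_i‖²−L_i²)
k_1 = 64.0000+0.0000−18.5000 = 45.5000
eq1−eq2 → [16.0000  -12.0000]·P = 46.0000
eq1−eq3 → [16.0000  -6.0000]·P = 67.0000
eq1−eq4 → [0.0000  -6.0000]·P = -21.0000
2×2 solve → P = (5.5000, 3.5000)
check cable 4: ‖A_4−P‖² = 6.5000 ≈ L_4² = 6.5000 ✓

(5.5000, 3.5000)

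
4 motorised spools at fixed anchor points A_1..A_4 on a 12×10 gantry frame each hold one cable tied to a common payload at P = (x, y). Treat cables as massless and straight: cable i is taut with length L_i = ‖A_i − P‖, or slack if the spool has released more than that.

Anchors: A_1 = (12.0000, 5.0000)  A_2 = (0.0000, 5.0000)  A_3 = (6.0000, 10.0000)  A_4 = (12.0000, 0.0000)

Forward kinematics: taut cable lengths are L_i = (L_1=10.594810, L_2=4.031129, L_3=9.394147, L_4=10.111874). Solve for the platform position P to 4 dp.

(2.0000, 1.5000)

expand ‖A_i−P‖²=L_i² and subtract eq 1 (q_i ≔ ‖A_i‖²−L_i²)
q_1 = 144.0000+25.0000−112.2500 = 56.7500
eq1−eq2 → [24.0000  0.0000]·P = 48.0000
eq1−eq3 → [12.0000  -10.0000]·P = 9.0000
eq1−eq4 → [0.0000  10.0000]·P = 15.0000
2×2 solve → P = (2.0000, 1.5000)
check cable 4: ‖A_4−P‖² = 102.2500 ≈ L_4² = 102.2500 ✓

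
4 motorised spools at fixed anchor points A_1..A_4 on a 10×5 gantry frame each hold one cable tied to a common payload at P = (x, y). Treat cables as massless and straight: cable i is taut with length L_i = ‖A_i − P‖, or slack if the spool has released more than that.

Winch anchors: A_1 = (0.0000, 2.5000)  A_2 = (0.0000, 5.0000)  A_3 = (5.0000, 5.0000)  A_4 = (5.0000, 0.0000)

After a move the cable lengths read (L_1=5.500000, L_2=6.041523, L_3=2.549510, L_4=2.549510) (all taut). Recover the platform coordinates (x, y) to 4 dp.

expand ‖A_i−P‖²=L_i² and subtract eq 1 (k_i ≔ ‖A_i‖²−L_i²)
k_1 = 0.0000+6.2500−30.2500 = -24.0000
eq1−eq2 → [0.0000  -5.0000]·P = -12.5000
eq1−eq3 → [-10.0000  -5.0000]·P = -67.5000
eq1−eq4 → [-10.0000  5.0000]·P = -42.5000
2×2 solve → P = (5.5000, 2.5000)
check cable 4: ‖A_4−P‖² = 6.5000 ≈ L_4² = 6.5000 ✓

(5.5000, 2.5000)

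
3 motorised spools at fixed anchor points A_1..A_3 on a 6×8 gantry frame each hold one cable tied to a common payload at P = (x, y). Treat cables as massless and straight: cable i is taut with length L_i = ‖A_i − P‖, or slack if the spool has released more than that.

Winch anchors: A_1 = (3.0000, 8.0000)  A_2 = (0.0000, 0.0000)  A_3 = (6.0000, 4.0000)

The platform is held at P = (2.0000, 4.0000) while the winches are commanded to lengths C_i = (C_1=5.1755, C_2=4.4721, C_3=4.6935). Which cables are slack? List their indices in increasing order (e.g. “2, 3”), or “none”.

cable 1: √((1.0000)²+(4.0000)²)=4.1231, C_1=5.1755: slack
cable 2: √((-2.0000)²+(-4.0000)²)=4.4721, C_2=4.4721: taut
cable 3: √((4.0000)²+(0.0000)²)=4.0000, C_3=4.6935: slack

1, 3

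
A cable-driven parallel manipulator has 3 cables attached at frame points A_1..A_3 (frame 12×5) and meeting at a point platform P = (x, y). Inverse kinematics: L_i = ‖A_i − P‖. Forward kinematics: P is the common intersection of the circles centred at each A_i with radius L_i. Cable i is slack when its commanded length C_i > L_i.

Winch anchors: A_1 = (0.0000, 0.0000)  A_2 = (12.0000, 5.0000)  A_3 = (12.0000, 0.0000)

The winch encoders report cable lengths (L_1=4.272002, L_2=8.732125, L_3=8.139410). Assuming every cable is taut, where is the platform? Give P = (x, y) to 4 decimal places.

(4.0000, 1.5000)

each cable: (A_i−P)·(A_i−P) = L_i²; let c_i = ‖A_i‖²−L_i²
c_1 = 0.0000+0.0000−18.2500 = -18.2500
row 1: -24.0000x − 10.0000y = -111.0000  (c_2=92.7500)
row 2: -24.0000x + 0.0000y = -96.0000  (c_3=77.7500)
Cramer on rows 1–2 → x = 4.0000, y = 1.5000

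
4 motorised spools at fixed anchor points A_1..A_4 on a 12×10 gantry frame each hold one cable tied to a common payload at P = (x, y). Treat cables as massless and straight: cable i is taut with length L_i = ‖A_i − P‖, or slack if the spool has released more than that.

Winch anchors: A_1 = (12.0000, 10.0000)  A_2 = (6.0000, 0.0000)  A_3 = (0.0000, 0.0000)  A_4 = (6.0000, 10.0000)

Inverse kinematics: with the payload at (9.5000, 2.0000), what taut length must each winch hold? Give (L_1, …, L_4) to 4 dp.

(8.3815, 4.0311, 9.7082, 8.7321)

cable 1: Δx=2.5000, Δy=8.0000; L_1 = √(Δx²+Δy²) = 8.3815
cable 2: Δx=-3.5000, Δy=-2.0000; L_2 = √(Δx²+Δy²) = 4.0311
cable 3: Δx=-9.5000, Δy=-2.0000; L_3 = √(Δx²+Δy²) = 9.7082
cable 4: Δx=-3.5000, Δy=8.0000; L_4 = √(Δx²+Δy²) = 8.7321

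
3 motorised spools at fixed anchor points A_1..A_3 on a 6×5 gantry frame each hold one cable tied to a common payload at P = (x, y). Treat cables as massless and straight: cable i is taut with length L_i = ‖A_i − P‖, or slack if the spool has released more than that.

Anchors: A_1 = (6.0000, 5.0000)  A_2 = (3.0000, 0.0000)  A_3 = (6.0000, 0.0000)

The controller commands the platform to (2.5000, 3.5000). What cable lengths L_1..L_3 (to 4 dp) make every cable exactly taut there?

(3.8079, 3.5355, 4.9497)

L_1: Δ = A_1−P = (3.5000, 1.5000) → ‖Δ‖ = √14.5000 = 3.8079
L_2: Δ = A_2−P = (0.5000, -3.5000) → ‖Δ‖ = √12.5000 = 3.5355
L_3: Δ = A_3−P = (3.5000, -3.5000) → ‖Δ‖ = √24.5000 = 4.9497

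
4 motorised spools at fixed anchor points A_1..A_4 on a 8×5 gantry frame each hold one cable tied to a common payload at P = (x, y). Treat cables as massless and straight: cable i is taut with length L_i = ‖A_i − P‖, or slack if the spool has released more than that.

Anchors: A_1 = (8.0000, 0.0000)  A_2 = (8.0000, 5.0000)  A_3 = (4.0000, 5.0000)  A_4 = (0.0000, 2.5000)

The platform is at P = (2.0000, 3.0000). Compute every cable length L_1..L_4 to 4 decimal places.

(6.7082, 6.3246, 2.8284, 2.0616)

L_1: Δ = A_1−P = (6.0000, -3.0000) → ‖Δ‖ = √45.0000 = 6.7082
L_2: Δ = A_2−P = (6.0000, 2.0000) → ‖Δ‖ = √40.0000 = 6.3246
L_3: Δ = A_3−P = (2.0000, 2.0000) → ‖Δ‖ = √8.0000 = 2.8284
L_4: Δ = A_4−P = (-2.0000, -0.5000) → ‖Δ‖ = √4.2500 = 2.0616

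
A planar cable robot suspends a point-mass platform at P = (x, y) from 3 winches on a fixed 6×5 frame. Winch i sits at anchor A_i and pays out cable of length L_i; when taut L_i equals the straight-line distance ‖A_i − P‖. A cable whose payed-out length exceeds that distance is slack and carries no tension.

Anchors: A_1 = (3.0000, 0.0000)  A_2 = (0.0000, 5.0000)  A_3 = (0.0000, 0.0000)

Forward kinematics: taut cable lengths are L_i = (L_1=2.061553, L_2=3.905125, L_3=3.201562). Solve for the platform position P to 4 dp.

expand ‖A_i−P‖²=L_i² and subtract eq 1 (k_i ≔ ‖A_i‖²−L_i²)
k_1 = 9.0000+0.0000−4.2500 = 4.7500
eq1−eq2 → [6.0000  -10.0000]·P = -5.0000
eq1−eq3 → [6.0000  0.0000]·P = 15.0000
2×2 solve → P = (2.5000, 2.0000)

(2.5000, 2.0000)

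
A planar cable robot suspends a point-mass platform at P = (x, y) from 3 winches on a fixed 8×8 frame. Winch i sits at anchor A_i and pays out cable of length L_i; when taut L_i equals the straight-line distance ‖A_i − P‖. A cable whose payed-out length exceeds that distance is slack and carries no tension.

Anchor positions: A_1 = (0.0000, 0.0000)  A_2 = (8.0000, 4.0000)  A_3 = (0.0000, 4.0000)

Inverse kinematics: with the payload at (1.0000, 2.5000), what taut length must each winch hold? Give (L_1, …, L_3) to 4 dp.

L_1: Δ = A_1−P = (-1.0000, -2.5000) → ‖Δ‖ = √7.2500 = 2.6926
L_2: Δ = A_2−P = (7.0000, 1.5000) → ‖Δ‖ = √51.2500 = 7.1589
L_3: Δ = A_3−P = (-1.0000, 1.5000) → ‖Δ‖ = √3.2500 = 1.8028

(2.6926, 7.1589, 1.8028)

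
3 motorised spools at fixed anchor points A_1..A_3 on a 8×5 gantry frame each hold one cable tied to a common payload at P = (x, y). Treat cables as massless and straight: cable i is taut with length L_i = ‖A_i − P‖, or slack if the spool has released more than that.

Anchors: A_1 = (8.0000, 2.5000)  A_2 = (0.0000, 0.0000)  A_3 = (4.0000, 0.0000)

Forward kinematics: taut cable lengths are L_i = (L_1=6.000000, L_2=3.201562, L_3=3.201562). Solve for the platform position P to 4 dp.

(2.0000, 2.5000)

expand ‖A_i−P‖²=L_i² and subtract eq 1 (k_i ≔ ‖A_i‖²−L_i²)
k_1 = 64.0000+6.2500−36.0000 = 34.2500
eq1−eq2 → [16.0000  5.0000]·P = 44.5000
eq1−eq3 → [8.0000  5.0000]·P = 28.5000
2×2 solve → P = (2.0000, 2.5000)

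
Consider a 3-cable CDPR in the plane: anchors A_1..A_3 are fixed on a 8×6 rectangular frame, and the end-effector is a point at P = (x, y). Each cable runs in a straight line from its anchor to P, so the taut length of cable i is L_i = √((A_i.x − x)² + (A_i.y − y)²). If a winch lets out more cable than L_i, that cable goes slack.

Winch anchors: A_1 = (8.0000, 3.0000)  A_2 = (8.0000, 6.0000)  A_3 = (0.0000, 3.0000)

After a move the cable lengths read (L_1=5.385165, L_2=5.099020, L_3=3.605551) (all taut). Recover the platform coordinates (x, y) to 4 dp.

(3.0000, 5.0000)

circle eqns → linear via eq_j − eq_1; set k_j = A_j·A_j − L_j²
k_1 = 64.0000+9.0000−29.0000 = 44.0000
0.0000·x − 6.0000·y = k_1−k_2 = -30.0000
16.0000·x + 0.0000·y = k_1−k_3 = 48.0000
solve first two rows → x=3.0000, y=5.0000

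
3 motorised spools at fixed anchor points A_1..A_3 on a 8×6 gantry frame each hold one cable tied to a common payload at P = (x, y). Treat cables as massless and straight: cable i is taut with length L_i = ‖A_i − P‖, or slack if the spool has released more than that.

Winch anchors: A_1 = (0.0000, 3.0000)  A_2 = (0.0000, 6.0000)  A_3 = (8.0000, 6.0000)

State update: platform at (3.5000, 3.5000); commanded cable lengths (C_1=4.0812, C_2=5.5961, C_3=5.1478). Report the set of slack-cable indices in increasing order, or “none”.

1, 2

i=1: geometric 3.5355 vs commanded 4.0812 ⇒ slack
i=2: geometric 4.3012 vs commanded 5.5961 ⇒ slack
i=3: geometric 5.1478 vs commanded 5.1478 ⇒ taut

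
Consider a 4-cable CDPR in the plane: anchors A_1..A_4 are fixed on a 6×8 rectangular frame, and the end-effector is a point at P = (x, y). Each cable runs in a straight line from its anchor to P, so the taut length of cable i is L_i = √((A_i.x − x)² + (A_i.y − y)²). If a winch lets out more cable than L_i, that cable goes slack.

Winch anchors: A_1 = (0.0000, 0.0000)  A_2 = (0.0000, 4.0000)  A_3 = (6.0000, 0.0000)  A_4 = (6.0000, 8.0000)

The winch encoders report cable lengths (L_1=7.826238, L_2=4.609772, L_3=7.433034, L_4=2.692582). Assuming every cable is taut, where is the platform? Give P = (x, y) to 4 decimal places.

(3.5000, 7.0000)

expand ‖A_i−P‖²=L_i² and subtract eq 1 (k_i ≔ ‖A_i‖²−L_i²)
k_1 = 0.0000+0.0000−61.2500 = -61.2500
eq1−eq2 → [0.0000  -8.0000]·P = -56.0000
eq1−eq3 → [-12.0000  0.0000]·P = -42.0000
eq1−eq4 → [-12.0000  -16.0000]·P = -154.0000
2×2 solve → P = (3.5000, 7.0000)
check cable 4: ‖A_4−P‖² = 7.2500 ≈ L_4² = 7.2500 ✓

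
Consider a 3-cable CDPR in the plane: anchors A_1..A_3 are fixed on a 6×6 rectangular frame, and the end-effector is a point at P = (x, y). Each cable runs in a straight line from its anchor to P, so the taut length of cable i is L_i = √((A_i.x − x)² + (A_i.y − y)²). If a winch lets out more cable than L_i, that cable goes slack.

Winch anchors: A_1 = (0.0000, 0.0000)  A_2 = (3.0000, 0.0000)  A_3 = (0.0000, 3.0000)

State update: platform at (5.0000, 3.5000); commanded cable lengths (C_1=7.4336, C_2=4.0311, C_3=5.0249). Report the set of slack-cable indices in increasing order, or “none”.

cable 1: L_1 = ‖A_1−P‖ = 6.1033;  C_1 = 7.4336 → slack
cable 2: L_2 = ‖A_2−P‖ = 4.0311;  C_2 = 4.0311 → taut
cable 3: L_3 = ‖A_3−P‖ = 5.0249;  C_3 = 5.0249 → taut

1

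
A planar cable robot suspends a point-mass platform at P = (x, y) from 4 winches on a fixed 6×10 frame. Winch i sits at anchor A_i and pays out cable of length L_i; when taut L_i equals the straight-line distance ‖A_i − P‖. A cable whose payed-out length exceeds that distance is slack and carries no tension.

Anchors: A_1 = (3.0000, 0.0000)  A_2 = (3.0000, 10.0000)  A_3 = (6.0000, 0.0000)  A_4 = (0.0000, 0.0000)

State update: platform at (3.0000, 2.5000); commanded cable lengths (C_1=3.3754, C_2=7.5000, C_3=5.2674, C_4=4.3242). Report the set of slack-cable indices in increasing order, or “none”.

1, 3, 4

cable 1: √((0.0000)²+(-2.5000)²)=2.5000, C_1=3.3754: slack
cable 2: √((0.0000)²+(7.5000)²)=7.5000, C_2=7.5000: taut
cable 3: √((3.0000)²+(-2.5000)²)=3.9051, C_3=5.2674: slack
cable 4: √((-3.0000)²+(-2.5000)²)=3.9051, C_4=4.3242: slack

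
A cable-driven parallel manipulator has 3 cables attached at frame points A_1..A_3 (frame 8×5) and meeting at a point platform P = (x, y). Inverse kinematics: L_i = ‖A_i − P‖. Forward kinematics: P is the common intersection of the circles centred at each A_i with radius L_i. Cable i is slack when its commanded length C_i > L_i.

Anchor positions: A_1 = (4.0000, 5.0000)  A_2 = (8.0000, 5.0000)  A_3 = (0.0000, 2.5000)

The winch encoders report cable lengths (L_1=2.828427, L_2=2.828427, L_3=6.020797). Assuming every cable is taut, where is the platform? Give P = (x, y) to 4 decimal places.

(6.0000, 3.0000)

expand ‖A_i−P‖²=L_i² and subtract eq 1 (c_i ≔ ‖A_i‖²−L_i²)
c_1 = 16.0000+25.0000−8.0000 = 33.0000
eq1−eq2 → [-8.0000  0.0000]·P = -48.0000
eq1−eq3 → [8.0000  5.0000]·P = 63.0000
2×2 solve → P = (6.0000, 3.0000)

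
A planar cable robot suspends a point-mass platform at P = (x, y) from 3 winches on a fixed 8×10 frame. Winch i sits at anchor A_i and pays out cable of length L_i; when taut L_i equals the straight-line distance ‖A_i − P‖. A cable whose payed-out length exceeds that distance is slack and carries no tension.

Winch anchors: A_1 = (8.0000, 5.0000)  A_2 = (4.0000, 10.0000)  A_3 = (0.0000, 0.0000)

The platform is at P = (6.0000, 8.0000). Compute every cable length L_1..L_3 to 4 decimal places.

L_1 = √((8.0000−6.0000)² + (5.0000−8.0000)²) = 3.6056
L_2 = √((4.0000−6.0000)² + (10.0000−8.0000)²) = 2.8284
L_3 = √((0.0000−6.0000)² + (0.0000−8.0000)²) = 10.0000

(3.6056, 2.8284, 10.0000)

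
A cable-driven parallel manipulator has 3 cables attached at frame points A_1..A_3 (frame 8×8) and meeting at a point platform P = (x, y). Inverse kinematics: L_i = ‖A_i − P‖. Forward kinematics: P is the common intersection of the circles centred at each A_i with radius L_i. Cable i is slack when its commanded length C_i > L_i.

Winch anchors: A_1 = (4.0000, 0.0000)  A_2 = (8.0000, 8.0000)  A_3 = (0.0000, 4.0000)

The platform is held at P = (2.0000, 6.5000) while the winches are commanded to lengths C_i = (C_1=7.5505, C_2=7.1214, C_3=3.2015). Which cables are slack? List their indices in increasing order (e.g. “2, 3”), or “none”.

cable 1: L_1 = ‖A_1−P‖ = 6.8007;  C_1 = 7.5505 → slack
cable 2: L_2 = ‖A_2−P‖ = 6.1847;  C_2 = 7.1214 → slack
cable 3: L_3 = ‖A_3−P‖ = 3.2016;  C_3 = 3.2015 → taut

1, 2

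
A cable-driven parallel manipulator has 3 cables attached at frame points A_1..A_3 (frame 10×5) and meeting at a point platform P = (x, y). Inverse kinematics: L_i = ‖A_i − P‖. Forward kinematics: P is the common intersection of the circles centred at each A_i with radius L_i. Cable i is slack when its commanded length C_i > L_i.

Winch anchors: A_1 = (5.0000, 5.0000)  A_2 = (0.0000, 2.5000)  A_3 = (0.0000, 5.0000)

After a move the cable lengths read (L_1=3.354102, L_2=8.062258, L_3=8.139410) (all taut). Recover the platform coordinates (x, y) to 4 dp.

expand ‖A_i−P‖²=L_i² and subtract eq 1 (k_i ≔ ‖A_i‖²−L_i²)
k_1 = 25.0000+25.0000−11.2500 = 38.7500
eq1−eq2 → [10.0000  5.0000]·P = 97.5000
eq1−eq3 → [10.0000  0.0000]·P = 80.0000
2×2 solve → P = (8.0000, 3.5000)

(8.0000, 3.5000)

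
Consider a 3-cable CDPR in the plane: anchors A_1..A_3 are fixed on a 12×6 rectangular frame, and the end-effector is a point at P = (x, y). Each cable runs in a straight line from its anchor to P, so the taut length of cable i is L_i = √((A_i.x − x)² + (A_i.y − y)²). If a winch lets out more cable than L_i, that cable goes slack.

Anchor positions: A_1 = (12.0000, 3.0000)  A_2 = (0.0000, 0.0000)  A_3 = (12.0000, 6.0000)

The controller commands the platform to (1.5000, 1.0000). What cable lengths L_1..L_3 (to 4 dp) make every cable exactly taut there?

L_1: Δ = A_1−P = (10.5000, 2.0000) → ‖Δ‖ = √114.2500 = 10.6888
L_2: Δ = A_2−P = (-1.5000, -1.0000) → ‖Δ‖ = √3.2500 = 1.8028
L_3: Δ = A_3−P = (10.5000, 5.0000) → ‖Δ‖ = √135.2500 = 11.6297

(10.6888, 1.8028, 11.6297)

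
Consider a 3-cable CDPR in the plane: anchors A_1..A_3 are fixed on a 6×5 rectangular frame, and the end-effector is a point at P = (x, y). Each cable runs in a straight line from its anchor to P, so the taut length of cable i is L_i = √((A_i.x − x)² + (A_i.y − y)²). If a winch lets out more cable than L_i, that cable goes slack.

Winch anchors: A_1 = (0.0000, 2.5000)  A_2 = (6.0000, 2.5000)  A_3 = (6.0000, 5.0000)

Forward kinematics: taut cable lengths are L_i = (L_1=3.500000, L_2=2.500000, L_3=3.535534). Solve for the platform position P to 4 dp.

circle eqns → linear via eq_j − eq_1; set q_j = A_j·A_j − L_j²
q_1 = 0.0000+6.2500−12.2500 = -6.0000
-12.0000·x + 0.0000·y = q_1−q_2 = -42.0000
-12.0000·x − 5.0000·y = q_1−q_3 = -54.5000
solve first two rows → x=3.5000, y=2.5000

(3.5000, 2.5000)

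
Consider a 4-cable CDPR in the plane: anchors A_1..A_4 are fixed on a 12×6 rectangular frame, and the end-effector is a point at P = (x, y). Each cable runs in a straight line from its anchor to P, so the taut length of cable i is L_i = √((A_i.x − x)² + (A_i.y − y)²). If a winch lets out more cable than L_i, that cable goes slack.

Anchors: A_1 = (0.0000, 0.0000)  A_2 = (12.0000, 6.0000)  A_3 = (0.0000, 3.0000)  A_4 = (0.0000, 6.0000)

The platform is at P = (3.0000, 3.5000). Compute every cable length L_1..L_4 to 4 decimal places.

cable 1: Δx=-3.0000, Δy=-3.5000; L_1 = √(Δx²+Δy²) = 4.6098
cable 2: Δx=9.0000, Δy=2.5000; L_2 = √(Δx²+Δy²) = 9.3408
cable 3: Δx=-3.0000, Δy=-0.5000; L_3 = √(Δx²+Δy²) = 3.0414
cable 4: Δx=-3.0000, Δy=2.5000; L_4 = √(Δx²+Δy²) = 3.9051

(4.6098, 9.3408, 3.0414, 3.9051)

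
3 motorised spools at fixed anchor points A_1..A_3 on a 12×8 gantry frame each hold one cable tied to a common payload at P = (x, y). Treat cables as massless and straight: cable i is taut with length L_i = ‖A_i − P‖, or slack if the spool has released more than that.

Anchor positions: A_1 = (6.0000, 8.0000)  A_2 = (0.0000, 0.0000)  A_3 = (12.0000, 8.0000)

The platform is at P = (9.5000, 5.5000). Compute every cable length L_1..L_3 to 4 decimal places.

(4.3012, 10.9772, 3.5355)

cable 1: Δx=-3.5000, Δy=2.5000; L_1 = √(Δx²+Δy²) = 4.3012
cable 2: Δx=-9.5000, Δy=-5.5000; L_2 = √(Δx²+Δy²) = 10.9772
cable 3: Δx=2.5000, Δy=2.5000; L_3 = √(Δx²+Δy²) = 3.5355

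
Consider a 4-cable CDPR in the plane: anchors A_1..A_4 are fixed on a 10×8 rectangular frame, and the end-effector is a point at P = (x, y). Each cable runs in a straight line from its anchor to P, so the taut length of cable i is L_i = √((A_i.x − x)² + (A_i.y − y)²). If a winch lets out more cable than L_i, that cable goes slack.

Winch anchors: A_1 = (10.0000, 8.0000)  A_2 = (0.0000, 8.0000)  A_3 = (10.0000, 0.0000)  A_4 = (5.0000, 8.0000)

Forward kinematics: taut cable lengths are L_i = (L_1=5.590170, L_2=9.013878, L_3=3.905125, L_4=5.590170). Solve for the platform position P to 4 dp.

(7.5000, 3.0000)

each cable: (A_i−P)·(A_i−P) = L_i²; let q_i = ‖A_i‖²−L_i²
q_1 = 100.0000+64.0000−31.2500 = 132.7500
row 1: 20.0000x + 0.0000y = 150.0000  (q_2=-17.2500)
row 2: 0.0000x + 16.0000y = 48.0000  (q_3=84.7500)
row 3: 10.0000x + 0.0000y = 75.0000  (q_4=57.7500)
Cramer on rows 1–2 → x = 7.5000, y = 3.0000
check cable 4: ‖A_4−P‖² = 31.2500 ≈ L_4² = 31.2500 ✓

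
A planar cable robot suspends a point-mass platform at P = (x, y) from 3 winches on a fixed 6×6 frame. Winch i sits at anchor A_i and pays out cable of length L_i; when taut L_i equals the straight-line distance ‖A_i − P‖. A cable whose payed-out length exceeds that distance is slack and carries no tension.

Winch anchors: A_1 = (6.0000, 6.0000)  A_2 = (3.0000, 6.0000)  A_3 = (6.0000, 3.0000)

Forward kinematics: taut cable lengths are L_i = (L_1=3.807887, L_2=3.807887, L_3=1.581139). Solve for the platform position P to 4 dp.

circle eqns → linear via eq_j − eq_1; set q_j = A_j·A_j − L_j²
q_1 = 36.0000+36.0000−14.5000 = 57.5000
6.0000·x + 0.0000·y = q_1−q_2 = 27.0000
0.0000·x + 6.0000·y = q_1−q_3 = 15.0000
solve first two rows → x=4.5000, y=2.5000

(4.5000, 2.5000)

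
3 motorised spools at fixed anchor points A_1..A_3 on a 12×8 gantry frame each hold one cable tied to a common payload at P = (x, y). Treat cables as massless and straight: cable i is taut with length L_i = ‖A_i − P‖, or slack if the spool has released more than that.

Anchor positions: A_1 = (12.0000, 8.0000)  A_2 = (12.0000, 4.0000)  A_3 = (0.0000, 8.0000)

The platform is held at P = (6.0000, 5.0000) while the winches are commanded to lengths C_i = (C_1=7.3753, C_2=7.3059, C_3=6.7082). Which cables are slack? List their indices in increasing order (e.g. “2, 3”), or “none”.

cable 1: L_1 = ‖A_1−P‖ = 6.7082;  C_1 = 7.3753 → slack
cable 2: L_2 = ‖A_2−P‖ = 6.0828;  C_2 = 7.3059 → slack
cable 3: L_3 = ‖A_3−P‖ = 6.7082;  C_3 = 6.7082 → taut

1, 2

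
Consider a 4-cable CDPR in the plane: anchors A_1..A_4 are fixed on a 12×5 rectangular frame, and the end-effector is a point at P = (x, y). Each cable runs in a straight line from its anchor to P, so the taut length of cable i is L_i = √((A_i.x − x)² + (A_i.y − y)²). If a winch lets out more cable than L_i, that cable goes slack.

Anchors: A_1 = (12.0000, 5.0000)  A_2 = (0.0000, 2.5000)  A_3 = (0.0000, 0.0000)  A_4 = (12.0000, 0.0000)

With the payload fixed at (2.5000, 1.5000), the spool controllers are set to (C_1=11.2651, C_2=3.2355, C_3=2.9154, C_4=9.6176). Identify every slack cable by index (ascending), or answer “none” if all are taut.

cable 1: L_1 = ‖A_1−P‖ = 10.1242;  C_1 = 11.2651 → slack
cable 2: L_2 = ‖A_2−P‖ = 2.6926;  C_2 = 3.2355 → slack
cable 3: L_3 = ‖A_3−P‖ = 2.9155;  C_3 = 2.9154 → taut
cable 4: L_4 = ‖A_4−P‖ = 9.6177;  C_4 = 9.6176 → taut

1, 2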